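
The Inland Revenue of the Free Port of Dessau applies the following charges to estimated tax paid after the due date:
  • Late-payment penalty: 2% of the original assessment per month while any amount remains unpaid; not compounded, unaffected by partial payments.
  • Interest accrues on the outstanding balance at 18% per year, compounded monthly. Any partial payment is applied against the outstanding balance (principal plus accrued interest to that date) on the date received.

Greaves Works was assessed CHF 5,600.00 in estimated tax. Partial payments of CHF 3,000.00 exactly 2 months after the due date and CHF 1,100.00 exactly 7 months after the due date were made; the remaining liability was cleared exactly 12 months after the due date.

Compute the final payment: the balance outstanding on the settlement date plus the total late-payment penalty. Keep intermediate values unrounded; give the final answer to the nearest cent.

CHF 3,372.83

Monthly rate = 18% ÷ 12 = 1.5%
Balance at month 2: CHF 5,600.0000 × (1 + 0.015)^2 = CHF 5,769.2600
After CHF 3,000.00 payment: CHF 5,769.2600 − CHF 3,000.00 = CHF 2,769.2600
Balance at month 7: CHF 2,769.2600 × (1 + 0.015)^5 = CHF 2,983.2795…
After CHF 1,100.00 payment: CHF 2,983.2795… − CHF 1,100.00 = CHF 1,883.2795…
Balance at month 12: CHF 1,883.2795… × (1 + 0.015)^5 = CHF 2,028.8269…
Penalty: 12 × 2% × CHF 5,600.00 = CHF 1,344.00
Final settlement = outstanding balance + penalty = CHF 2,028.8269… + CHF 1,344.00 = CHF 3,372.83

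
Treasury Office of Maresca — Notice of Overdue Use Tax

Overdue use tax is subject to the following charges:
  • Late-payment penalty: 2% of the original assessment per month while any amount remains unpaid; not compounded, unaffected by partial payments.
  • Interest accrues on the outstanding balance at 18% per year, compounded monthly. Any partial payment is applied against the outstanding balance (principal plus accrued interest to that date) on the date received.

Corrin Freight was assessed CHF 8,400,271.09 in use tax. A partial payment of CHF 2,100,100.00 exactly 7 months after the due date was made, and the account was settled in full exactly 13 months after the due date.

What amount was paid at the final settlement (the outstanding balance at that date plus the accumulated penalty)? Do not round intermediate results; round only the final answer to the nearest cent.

CHF 10,081,899.80

Monthly rate = 18% ÷ 12 = 1.5%
Balance at month 7: CHF 8,400,271.0900 × (1 + 0.015)^7 = CHF 9,322,998.1362…
After CHF 2,100,100.00 payment: CHF 9,322,998.1362… − CHF 2,100,100.00 = CHF 7,222,898.1362…
Balance at month 13: CHF 7,222,898.1362… × (1 + 0.015)^6 = CHF 7,897,829.3132…
Penalty: 13 × 2% × CHF 8,400,271.09 = CHF 2,184,070.48…
Final settlement = outstanding balance + penalty = CHF 7,897,829.3132… + CHF 2,184,070.48… = CHF 10,081,899.80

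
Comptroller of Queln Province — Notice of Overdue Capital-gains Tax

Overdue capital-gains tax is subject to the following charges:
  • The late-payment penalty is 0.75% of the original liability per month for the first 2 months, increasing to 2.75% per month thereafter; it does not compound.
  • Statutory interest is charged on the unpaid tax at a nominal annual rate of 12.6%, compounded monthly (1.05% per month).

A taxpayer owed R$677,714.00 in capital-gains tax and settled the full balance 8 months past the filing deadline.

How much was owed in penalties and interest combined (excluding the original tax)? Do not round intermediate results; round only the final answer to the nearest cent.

R$181,053.11

Penalty, months 1–2: 2 × 0.75% × R$677,714.00 = R$10,165.71
Penalty, months 3–8: 6 × 2.75% × R$677,714.00 = R$111,822.81
Interest: R$677,714.00 × ((1 + 0.0105)^8 − 1) = R$677,714.00 × 0.0871527… = R$59,064.5948…
Penalties + interest = R$121,988.5200 + R$59,064.5948… = R$181,053.11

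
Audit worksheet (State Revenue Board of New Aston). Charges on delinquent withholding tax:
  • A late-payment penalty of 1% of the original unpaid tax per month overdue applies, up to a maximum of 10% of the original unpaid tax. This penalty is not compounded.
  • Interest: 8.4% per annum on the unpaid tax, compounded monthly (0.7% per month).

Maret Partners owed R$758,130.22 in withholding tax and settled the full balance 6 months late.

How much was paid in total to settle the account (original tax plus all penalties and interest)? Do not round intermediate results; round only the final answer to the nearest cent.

Penalty: 6 × 1% × R$758,130.22 = R$45,487.81… (below the 10% cap of R$75,813.02…)
Interest: R$758,130.22 × ((1 + 0.007)^6 − 1) = R$758,130.22 × 0.0427419… = R$32,403.9231…
Total = R$758,130.22 + R$45,487.8132 + R$32,403.9231… = R$836,021.96

R$836,021.96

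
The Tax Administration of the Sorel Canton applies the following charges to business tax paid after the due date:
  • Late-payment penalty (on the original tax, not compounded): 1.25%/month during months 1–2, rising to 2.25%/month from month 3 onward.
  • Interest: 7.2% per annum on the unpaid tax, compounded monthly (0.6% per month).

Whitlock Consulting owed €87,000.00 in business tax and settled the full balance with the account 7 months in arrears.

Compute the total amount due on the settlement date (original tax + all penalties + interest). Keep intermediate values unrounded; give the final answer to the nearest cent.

Penalty, months 1–2: 2 × 1.25% × €87,000.00 = €2,175.00
Penalty, months 3–7: 5 × 2.25% × €87,000.00 = €9,787.50
Interest: €87,000.00 × ((1 + 0.006)^7 − 1) = €87,000.00 × 0.0427636… = €3,720.4337…
Total = €87,000.00 + €11,962.5000 + €3,720.4337… = €102,682.93

€102,682.93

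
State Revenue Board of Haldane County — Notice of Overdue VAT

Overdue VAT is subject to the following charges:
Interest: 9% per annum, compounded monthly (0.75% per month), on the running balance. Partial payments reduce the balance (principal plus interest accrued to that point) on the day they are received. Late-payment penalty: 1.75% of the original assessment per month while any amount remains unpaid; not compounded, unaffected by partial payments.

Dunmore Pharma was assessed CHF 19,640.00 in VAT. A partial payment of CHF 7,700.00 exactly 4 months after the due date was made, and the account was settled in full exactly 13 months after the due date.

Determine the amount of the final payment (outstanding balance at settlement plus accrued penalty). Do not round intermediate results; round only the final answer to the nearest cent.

Balance at month 4: CHF 19,640.0000 × (1 + 0.0075)^4 = CHF 20,235.8617…
After CHF 7,700.00 payment: CHF 20,235.8617… − CHF 7,700.00 = CHF 12,535.8617…
Balance at month 13: CHF 12,535.8617… × (1 + 0.0075)^9 = CHF 13,407.8668…
Penalty: 13 × 1.75% × CHF 19,640.00 = CHF 4,468.10
Final settlement = outstanding balance + penalty = CHF 13,407.8668… + CHF 4,468.10 = CHF 17,875.97

CHF 17,875.97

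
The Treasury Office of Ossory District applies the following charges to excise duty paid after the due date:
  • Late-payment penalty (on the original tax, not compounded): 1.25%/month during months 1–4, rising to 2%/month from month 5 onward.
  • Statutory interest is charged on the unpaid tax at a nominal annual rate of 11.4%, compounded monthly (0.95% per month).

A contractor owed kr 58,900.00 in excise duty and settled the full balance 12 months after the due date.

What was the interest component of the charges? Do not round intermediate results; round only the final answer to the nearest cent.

Interest: kr 58,900.00 × ((1 + 0.0095)^12 − 1) = kr 58,900.00 × 0.1201492… = kr 7,076.7888…

kr 7,076.79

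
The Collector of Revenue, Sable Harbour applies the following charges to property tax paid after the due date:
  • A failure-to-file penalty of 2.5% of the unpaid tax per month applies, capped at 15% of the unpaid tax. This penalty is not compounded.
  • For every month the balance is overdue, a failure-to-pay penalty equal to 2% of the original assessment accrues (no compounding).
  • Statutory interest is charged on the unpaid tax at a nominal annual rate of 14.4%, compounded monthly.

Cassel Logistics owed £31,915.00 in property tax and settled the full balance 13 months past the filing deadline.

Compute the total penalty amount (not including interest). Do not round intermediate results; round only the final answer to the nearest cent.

Failure-to-file: 13 × 2.5% × £31,915.00 = £10,372.38…, capped at 15% × £31,915.00 = £4,787.25
Failure-to-pay penalty = 2% × £31,915.00 × 13 mo = £8,297.90
Total penalty = £4,787.25 + £8,297.90 = £13,085.15

£13,085.15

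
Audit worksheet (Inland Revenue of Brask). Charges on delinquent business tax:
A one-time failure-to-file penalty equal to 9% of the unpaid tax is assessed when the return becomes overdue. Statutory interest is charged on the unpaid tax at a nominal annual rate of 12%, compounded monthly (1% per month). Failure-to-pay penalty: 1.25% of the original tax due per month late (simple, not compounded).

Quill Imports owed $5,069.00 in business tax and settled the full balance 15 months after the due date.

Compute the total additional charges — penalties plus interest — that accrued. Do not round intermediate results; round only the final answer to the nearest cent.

Failure-to-file penalty: 9% × $5,069.00 = $456.21
Failure-to-pay penalty = 1.25% × $5,069.00 × 15 mo = $950.44…
Interest: $5,069.00 × ((1 + 0.01)^15 − 1) = $5,069.00 × 0.1609690… = $815.9516…
Penalties + interest = $1,406.6475 + $815.9516… = $2,222.60

$2,222.60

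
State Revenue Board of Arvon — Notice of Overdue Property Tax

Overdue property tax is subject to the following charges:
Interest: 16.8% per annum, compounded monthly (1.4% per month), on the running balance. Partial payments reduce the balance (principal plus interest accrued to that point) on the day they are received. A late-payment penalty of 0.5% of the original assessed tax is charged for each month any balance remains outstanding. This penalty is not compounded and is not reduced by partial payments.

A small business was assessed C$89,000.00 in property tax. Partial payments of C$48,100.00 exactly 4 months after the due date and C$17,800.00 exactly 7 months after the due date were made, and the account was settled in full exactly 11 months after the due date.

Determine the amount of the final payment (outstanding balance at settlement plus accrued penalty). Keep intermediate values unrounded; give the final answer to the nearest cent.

Balance at month 4: C$89,000.0000 × (1 + 0.014)^4 = C$94,089.6443…
After C$48,100.00 payment: C$94,089.6443… − C$48,100.00 = C$45,989.6443…
Balance at month 7: C$45,989.6443… × (1 + 0.014)^3 = C$47,948.3774…
After C$17,800.00 payment: C$47,948.3774… − C$17,800.00 = C$30,148.3774…
Balance at month 11: C$30,148.3774… × (1 + 0.014)^4 = C$31,872.4731…
Penalty: 11 × 0.5% × C$89,000.00 = C$4,895.00
Final settlement = outstanding balance + penalty = C$31,872.4731… + C$4,895.00 = C$36,767.47

C$36,767.47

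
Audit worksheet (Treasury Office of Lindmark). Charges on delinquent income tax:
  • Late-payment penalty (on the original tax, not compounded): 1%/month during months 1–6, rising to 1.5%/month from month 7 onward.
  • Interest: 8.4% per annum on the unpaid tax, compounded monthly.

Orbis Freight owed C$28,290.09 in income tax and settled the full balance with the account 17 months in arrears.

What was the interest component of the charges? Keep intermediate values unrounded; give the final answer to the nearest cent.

C$3,561.81

Interest (8.4%/yr ÷ 12 = 0.7%/month): C$28,290.09 × ((1 + 0.007)^17 − 1) = C$3,561.8089…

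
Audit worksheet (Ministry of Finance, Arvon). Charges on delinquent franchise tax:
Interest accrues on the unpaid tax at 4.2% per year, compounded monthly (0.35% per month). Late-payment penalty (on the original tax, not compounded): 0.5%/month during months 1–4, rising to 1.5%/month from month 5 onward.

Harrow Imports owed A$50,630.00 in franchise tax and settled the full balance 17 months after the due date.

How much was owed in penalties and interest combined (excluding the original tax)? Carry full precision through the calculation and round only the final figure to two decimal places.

Penalty, months 1–4: 4 × 0.5% × A$50,630.00 = A$1,012.60
Penalty, months 5–17: 13 × 1.5% × A$50,630.00 = A$9,872.85
Interest: A$50,630.00 × ((1 + 0.0035)^17 − 1) = A$50,630.00 × 0.0611955… = A$3,098.3289…
Penalties + interest = A$10,885.4500 + A$3,098.3289… = A$13,983.78

A$13,983.78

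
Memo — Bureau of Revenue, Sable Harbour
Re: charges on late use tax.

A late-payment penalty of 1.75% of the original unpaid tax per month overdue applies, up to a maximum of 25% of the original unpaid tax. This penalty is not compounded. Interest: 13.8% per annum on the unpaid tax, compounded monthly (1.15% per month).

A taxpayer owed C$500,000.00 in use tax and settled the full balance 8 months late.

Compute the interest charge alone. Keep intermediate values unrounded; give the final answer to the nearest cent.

Interest: C$500,000.00 × ((1 + 0.0115)^8 − 1) = C$500,000.00 × 0.0957894… = C$47,894.7023…

C$47,894.70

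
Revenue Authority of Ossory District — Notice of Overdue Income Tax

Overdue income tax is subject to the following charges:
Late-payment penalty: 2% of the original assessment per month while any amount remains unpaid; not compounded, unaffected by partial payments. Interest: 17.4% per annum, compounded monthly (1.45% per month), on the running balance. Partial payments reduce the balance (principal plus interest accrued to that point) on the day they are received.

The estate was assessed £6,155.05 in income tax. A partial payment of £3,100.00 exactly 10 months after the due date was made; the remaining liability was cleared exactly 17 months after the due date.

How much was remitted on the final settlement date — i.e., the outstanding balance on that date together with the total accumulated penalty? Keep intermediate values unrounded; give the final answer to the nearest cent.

Balance at month 10: £6,155.0500 × (1 + 0.0145)^10 = £7,108.0766…
After £3,100.00 payment: £7,108.0766… − £3,100.00 = £4,008.0766…
Balance at month 17: £4,008.0766… × (1 + 0.0145)^7 = £4,433.0270…
Penalty: 17 × 2% × £6,155.05 = £2,092.72…
Final settlement = outstanding balance + penalty = £4,433.0270… + £2,092.72… = £6,525.74

£6,525.74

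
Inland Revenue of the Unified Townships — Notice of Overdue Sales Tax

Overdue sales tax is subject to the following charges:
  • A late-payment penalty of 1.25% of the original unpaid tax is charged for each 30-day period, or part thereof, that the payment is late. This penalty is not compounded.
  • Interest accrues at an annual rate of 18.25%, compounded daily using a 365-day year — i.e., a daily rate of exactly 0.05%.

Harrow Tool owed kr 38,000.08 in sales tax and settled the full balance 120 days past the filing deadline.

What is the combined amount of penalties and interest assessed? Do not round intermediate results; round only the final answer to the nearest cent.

Penalty periods: ⌈120/30⌉ = 4; penalty = 4 × 1.25% × kr 38,000.08 = kr 1,900.00…
Interest: kr 38,000.08 × ((1 + 0.0005)^120 − 1) = kr 38,000.08 × 0.06182062… = kr 2,349.1887…
Penalties + interest = kr 1,900.0040 + kr 2,349.1887… = kr 4,249.19

kr 4,249.19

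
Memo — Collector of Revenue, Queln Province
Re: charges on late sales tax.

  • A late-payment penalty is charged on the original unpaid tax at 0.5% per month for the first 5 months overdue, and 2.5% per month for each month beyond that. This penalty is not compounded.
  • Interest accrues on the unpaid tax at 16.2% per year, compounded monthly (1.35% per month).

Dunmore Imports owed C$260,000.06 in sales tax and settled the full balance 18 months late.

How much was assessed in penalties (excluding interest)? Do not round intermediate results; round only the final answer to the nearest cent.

Penalty, months 1–5: 5 × 0.5% × C$260,000.06 = C$6,500.00…
Penalty, months 6–18: 13 × 2.5% × C$260,000.06 = C$84,500.02…
Total penalty = C$6,500.00… + C$84,500.02… = C$91,000.02

C$91,000.02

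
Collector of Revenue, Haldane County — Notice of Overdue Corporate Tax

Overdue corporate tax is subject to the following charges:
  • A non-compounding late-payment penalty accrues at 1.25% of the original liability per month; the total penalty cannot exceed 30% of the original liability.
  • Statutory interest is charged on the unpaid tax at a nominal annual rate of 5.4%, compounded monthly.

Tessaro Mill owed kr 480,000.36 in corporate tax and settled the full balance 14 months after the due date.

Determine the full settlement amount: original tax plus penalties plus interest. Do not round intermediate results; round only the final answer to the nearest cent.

Penalty: 14 × 1.25% × kr 480,000.36 = kr 84,000.06… (below the 30% cap of kr 144,000.11…)
Interest (5.4%/yr ÷ 12 = 0.45%/month): kr 480,000.36 × ((1 + 0.0045)^14 − 1) = kr 31,140.6635…
Total = kr 480,000.36 + kr 84,000.0630 + kr 31,140.6635… = kr 595,141.09

kr 595,141.09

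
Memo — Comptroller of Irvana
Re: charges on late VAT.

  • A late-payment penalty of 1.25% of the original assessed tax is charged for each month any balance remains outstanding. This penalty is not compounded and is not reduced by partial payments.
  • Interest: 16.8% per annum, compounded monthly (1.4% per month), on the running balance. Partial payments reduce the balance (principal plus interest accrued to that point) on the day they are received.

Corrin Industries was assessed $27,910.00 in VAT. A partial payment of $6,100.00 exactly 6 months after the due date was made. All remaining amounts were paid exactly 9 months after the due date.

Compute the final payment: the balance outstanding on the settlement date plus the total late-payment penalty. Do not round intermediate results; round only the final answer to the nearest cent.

Balance at month 6: $27,910.0000 × (1 + 0.014)^6 = $30,338.0433…
After $6,100.00 payment: $30,338.0433… − $6,100.00 = $24,238.0433…
Balance at month 9: $24,238.0433… × (1 + 0.014)^3 = $25,270.3596…
Penalty: 9 × 1.25% × $27,910.00 = $3,139.88…
Final settlement = outstanding balance + penalty = $25,270.3596… + $3,139.88… = $28,410.23

$28,410.23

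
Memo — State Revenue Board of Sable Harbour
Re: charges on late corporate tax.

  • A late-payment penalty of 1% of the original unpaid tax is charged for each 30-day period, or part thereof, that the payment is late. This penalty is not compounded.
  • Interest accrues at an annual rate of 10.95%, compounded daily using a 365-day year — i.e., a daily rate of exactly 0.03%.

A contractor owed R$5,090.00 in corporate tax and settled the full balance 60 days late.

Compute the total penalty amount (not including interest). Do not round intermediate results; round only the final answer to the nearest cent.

Penalty periods: ⌈60/30⌉ = 2; penalty = 2 × 1% × R$5,090.00 = R$101.80

R$101.80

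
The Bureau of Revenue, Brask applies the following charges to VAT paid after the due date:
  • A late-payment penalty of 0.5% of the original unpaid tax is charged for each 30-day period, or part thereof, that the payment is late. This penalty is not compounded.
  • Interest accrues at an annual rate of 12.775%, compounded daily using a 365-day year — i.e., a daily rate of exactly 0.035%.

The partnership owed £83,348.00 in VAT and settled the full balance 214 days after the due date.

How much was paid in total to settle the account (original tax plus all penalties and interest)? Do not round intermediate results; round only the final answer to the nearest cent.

£93,163.25

Penalty periods: ⌈214/30⌉ = 8; penalty = 8 × 0.5% × £83,348.00 = £3,333.92
Interest: £83,348.00 × ((1 + 0.00035)^214 − 1) = £83,348.00 × 0.07776224… = £6,481.3275…
Total = £83,348.00 + £3,333.9200 + £6,481.3275… = £93,163.25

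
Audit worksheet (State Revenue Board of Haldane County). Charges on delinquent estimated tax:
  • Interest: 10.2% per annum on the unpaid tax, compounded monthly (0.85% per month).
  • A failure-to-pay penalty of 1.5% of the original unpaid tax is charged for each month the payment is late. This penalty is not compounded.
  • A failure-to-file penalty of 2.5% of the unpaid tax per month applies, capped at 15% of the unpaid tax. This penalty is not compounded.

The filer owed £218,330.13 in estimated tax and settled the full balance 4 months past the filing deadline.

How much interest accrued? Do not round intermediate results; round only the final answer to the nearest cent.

£7,518.41

Interest: £218,330.13 × ((1 + 0.0085)^4 − 1) = £218,330.13 × 0.0344360… = £7,518.4080…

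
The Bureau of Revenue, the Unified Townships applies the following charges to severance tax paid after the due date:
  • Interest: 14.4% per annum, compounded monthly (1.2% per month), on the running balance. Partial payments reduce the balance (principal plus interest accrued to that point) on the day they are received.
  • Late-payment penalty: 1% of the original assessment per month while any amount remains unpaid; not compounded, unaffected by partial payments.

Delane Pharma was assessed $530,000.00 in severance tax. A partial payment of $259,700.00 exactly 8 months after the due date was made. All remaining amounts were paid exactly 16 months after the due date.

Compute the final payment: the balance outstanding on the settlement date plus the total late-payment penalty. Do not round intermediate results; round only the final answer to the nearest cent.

$440,548.04

Balance at month 8: $530,000.0000 × (1 + 0.012)^8 = $583,069.0238…
After $259,700.00 payment: $583,069.0238… − $259,700.00 = $323,369.0238…
Balance at month 16: $323,369.0238… × (1 + 0.012)^8 = $355,748.0396…
Penalty: 16 × 1% × $530,000.00 = $84,800.00
Final settlement = outstanding balance + penalty = $355,748.0396… + $84,800.00 = $440,548.04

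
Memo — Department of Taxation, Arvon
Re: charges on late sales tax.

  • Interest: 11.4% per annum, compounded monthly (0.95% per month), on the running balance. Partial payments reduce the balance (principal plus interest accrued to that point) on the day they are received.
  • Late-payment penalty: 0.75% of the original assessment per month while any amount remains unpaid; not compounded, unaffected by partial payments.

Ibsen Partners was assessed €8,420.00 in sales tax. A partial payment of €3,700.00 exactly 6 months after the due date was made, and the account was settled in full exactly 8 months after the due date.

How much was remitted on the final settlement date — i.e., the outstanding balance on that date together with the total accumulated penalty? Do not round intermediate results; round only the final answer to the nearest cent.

Balance at month 6: €8,420.0000 × (1 + 0.0095)^6 = €8,911.4840…
After €3,700.00 payment: €8,911.4840… − €3,700.00 = €5,211.4840…
Balance at month 8: €5,211.4840… × (1 + 0.0095)^2 = €5,310.9725…
Penalty: 8 × 0.75% × €8,420.00 = €505.20
Final settlement = outstanding balance + penalty = €5,310.9725… + €505.20 = €5,816.17

€5,816.17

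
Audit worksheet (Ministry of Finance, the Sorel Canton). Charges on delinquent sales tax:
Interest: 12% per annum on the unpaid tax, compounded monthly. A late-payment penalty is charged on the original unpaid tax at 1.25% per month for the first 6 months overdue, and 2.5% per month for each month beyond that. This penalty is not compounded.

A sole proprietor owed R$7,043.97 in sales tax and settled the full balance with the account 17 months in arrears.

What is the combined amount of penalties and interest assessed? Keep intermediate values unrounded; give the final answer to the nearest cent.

Penalty, months 1–6: 6 × 1.25% × R$7,043.97 = R$528.30…
Penalty, months 7–17: 11 × 2.5% × R$7,043.97 = R$1,937.09…
Interest (12%/yr ÷ 12 = 1%/month): R$7,043.97 × ((1 + 0.01)^17 − 1) = R$1,298.2349…
Penalties + interest = R$2,465.3895 + R$1,298.2349… = R$3,763.62

R$3,763.62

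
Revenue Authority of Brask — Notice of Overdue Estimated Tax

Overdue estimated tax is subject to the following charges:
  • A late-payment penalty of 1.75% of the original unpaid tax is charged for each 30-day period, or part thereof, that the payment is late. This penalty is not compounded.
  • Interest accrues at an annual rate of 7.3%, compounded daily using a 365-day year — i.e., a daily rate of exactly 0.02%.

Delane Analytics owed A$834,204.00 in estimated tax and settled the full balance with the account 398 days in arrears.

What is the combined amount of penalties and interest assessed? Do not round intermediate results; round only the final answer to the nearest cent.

Penalty periods: ⌈398/30⌉ = 14; penalty = 14 × 1.75% × A$834,204.00 = A$204,379.98
Interest: A$834,204.00 × ((1 + 0.0002)^398 − 1) = A$834,204.00 × 0.08284522… = A$69,109.8149…
Penalties + interest = A$204,379.9800 + A$69,109.8149… = A$273,489.79

A$273,489.79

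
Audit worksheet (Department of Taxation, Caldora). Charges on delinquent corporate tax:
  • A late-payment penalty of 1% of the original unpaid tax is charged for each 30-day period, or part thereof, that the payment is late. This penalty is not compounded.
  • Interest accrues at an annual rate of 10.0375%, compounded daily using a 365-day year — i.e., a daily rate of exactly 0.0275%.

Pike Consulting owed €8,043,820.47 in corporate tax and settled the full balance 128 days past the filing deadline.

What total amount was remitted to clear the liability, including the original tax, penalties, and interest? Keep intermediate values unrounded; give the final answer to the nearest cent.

€8,734,155.95

Penalty periods: ⌈128/30⌉ = 5; penalty = 5 × 1% × €8,043,820.47 = €402,191.02…
Interest: €8,043,820.47 × ((1 + 0.000275)^128 − 1) = €8,043,820.47 × 0.03582184… = €288,144.4578…
Total = €8,043,820.47 + €402,191.0235 + €288,144.4578… = €8,734,155.95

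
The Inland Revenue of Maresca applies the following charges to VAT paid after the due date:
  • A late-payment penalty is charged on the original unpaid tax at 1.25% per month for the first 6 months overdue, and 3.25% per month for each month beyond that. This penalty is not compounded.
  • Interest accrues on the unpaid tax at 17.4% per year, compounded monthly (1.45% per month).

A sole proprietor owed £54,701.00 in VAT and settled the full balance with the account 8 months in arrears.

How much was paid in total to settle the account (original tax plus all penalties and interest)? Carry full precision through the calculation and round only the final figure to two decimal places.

Penalty, months 1–6: 6 × 1.25% × £54,701.00 = £4,102.58…
Penalty, months 7–8: 2 × 3.25% × £54,701.00 = £3,555.57…
Interest: £54,701.00 × ((1 + 0.0145)^8 − 1) = £54,701.00 × 0.1220609… = £6,676.8507…
Total = £54,701.00 + £7,658.1400 + £6,676.8507… = £69,035.99

£69,035.99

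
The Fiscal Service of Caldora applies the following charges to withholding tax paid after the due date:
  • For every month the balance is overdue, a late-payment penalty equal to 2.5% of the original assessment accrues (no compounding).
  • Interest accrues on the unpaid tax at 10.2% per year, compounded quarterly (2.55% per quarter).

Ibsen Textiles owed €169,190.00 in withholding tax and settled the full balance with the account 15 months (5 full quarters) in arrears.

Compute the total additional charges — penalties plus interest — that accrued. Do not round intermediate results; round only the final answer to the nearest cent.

€86,146.55

Late-payment penalty = 2.5% × €169,190.00 × 15 mo = €63,446.25
Interest: €169,190.00 × ((1 + 0.0255)^5 − 1) = €169,190.00 × 0.1341704… = €22,700.2965…
Penalties + interest = €63,446.2500 + €22,700.2965… = €86,146.55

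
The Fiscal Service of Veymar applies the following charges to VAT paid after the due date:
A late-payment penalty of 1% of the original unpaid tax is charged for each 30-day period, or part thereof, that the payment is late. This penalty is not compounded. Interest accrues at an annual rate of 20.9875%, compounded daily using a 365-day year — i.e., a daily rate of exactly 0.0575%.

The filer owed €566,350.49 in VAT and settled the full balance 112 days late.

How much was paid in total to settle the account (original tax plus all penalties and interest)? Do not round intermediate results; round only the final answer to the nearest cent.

Penalty periods: ⌈112/30⌉ = 4; penalty = 4 × 1% × €566,350.49 = €22,654.02…
Interest: €566,350.49 × ((1 + 0.000575)^112 − 1) = €566,350.49 × 0.06649918… = €37,661.8444…
Total = €566,350.49 + €22,654.0196 + €37,661.8444… = €626,666.35

€626,666.35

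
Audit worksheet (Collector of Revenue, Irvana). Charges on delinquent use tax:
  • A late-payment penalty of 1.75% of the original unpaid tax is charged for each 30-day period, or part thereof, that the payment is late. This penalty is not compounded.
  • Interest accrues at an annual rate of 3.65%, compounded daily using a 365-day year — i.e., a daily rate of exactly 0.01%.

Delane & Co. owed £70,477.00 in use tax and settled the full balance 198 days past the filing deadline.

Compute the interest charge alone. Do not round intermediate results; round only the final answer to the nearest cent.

£1,409.28

Interest: £70,477.00 × ((1 + 0.0001)^198 − 1) = £70,477.00 × 0.01999631… = £1,409.2800…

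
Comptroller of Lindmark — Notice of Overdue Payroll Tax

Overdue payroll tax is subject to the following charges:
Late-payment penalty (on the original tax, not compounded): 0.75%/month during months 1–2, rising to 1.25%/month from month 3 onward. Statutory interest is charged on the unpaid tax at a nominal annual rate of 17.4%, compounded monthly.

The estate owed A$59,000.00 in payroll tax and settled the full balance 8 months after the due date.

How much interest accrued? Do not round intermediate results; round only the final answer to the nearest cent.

A$7,201.59

Interest (17.4%/yr ÷ 12 = 1.45%/month): A$59,000.00 × ((1 + 0.0145)^8 − 1) = A$7,201.5904…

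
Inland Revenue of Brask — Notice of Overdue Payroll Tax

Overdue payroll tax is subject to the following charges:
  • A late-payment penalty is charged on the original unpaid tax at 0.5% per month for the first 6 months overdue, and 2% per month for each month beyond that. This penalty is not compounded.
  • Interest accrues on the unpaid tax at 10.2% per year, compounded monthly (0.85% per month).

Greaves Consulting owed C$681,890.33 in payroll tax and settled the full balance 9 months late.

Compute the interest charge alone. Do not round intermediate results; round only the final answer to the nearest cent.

C$53,973.84

Interest: C$681,890.33 × ((1 + 0.0085)^9 − 1) = C$681,890.33 × 0.0791532… = C$53,973.8357…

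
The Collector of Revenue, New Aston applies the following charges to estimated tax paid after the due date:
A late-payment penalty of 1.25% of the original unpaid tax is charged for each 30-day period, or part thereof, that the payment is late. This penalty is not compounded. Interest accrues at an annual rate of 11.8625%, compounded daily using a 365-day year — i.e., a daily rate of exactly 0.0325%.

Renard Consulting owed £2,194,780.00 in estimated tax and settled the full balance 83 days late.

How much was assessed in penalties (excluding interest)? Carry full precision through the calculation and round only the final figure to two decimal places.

Penalty periods: ⌈83/30⌉ = 3; penalty = 3 × 1.25% × £2,194,780.00 = £82,304.25

£82,304.25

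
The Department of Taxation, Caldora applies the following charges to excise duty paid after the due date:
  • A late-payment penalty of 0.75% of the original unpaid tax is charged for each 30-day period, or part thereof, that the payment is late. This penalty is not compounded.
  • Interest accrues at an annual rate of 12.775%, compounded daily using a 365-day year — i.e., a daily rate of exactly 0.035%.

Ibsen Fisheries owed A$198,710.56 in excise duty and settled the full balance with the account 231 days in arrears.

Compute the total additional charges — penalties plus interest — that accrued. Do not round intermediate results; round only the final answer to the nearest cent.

A$28,652.66

Penalty periods: ⌈231/30⌉ = 8; penalty = 8 × 0.75% × A$198,710.56 = A$11,922.63…
Interest: A$198,710.56 × ((1 + 0.00035)^231 − 1) = A$198,710.56 × 0.08419292… = A$16,730.0216…
Penalties + interest = A$11,922.6336 + A$16,730.0216… = A$28,652.66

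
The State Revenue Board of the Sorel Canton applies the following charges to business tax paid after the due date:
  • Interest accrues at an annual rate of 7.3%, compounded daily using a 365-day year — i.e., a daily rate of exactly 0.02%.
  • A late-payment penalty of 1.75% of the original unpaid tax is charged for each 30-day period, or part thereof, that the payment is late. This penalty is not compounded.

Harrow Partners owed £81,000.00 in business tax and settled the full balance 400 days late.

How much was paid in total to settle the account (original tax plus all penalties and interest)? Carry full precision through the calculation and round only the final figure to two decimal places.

£107,590.55

Penalty periods: ⌈400/30⌉ = 14; penalty = 14 × 1.75% × £81,000.00 = £19,845.00
Interest: £81,000.00 × ((1 + 0.0002)^400 − 1) = £81,000.00 × 0.08327840… = £6,745.5506…
Total = £81,000.00 + £19,845.0000 + £6,745.5506… = £107,590.55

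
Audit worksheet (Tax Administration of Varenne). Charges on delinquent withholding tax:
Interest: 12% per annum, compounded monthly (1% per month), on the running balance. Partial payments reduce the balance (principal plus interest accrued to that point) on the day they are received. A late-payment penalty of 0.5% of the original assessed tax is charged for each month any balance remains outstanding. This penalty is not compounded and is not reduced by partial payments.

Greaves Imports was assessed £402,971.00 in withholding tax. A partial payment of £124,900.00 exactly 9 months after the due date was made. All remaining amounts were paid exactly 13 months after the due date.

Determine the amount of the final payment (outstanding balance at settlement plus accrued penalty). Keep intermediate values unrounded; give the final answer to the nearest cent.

£354,840.26

Balance at month 9: £402,971.0000 × (1 + 0.01)^9 = £440,723.4480…
After £124,900.00 payment: £440,723.4480… − £124,900.00 = £315,823.4480…
Balance at month 13: £315,823.4480… × (1 + 0.01)^4 = £328,647.1465…
Penalty: 13 × 0.5% × £402,971.00 = £26,193.12…
Final settlement = outstanding balance + penalty = £328,647.1465… + £26,193.12… = £354,840.26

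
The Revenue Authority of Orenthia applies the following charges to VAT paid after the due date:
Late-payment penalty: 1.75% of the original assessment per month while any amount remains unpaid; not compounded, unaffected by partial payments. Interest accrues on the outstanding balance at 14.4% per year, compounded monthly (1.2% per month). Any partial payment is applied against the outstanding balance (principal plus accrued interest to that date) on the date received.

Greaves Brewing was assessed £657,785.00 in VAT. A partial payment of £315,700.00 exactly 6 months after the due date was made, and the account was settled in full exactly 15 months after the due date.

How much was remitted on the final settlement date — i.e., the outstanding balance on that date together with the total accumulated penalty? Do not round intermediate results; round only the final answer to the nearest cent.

£607,858.02

Balance at month 6: £657,785.0000 × (1 + 0.012)^6 = £706,589.2742…
After £315,700.00 payment: £706,589.2742… − £315,700.00 = £390,889.2742…
Balance at month 15: £390,889.2742… × (1 + 0.012)^9 = £435,189.4579…
Penalty: 15 × 1.75% × £657,785.00 = £172,668.56…
Final settlement = outstanding balance + penalty = £435,189.4579… + £172,668.56… = £607,858.02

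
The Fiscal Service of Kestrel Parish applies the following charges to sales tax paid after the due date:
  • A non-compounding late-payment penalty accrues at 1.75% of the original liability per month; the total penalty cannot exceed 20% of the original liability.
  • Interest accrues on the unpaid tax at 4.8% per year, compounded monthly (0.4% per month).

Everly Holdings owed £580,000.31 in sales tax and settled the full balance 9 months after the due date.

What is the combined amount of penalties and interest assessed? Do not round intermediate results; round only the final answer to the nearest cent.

£112,567.28

Penalty: 9 × 1.75% × £580,000.31 = £91,350.05… (below the 20% cap of £116,000.06…)
Interest: £580,000.31 × ((1 + 0.004)^9 − 1) = £580,000.31 × 0.0365814… = £21,217.2282…
Penalties + interest = £91,350.0488… + £21,217.2282… = £112,567.28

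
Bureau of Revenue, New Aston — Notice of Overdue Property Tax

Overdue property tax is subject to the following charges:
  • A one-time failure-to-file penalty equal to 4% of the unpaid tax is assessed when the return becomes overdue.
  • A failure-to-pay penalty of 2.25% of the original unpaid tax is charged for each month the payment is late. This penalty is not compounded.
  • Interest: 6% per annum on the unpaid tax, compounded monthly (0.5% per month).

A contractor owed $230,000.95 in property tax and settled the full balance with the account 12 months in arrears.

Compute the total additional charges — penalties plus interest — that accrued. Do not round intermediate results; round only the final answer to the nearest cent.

$85,486.25

Failure-to-file penalty: 4% × $230,000.95 = $9,200.04…
Failure-to-pay penalty: 12 × 2.25% × $230,000.95 = $62,100.26…
Interest: $230,000.95 × ((1 + 0.005)^12 − 1) = $230,000.95 × 0.0616778… = $14,185.9553…
Penalties + interest = $71,300.2945 + $14,185.9553… = $85,486.25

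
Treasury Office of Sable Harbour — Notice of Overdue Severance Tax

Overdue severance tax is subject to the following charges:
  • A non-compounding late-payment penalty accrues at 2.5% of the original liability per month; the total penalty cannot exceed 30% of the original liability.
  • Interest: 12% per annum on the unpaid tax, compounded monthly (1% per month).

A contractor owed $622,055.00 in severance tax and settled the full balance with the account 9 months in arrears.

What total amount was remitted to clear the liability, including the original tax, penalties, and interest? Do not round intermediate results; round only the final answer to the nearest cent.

Penalty: 9 × 2.5% × $622,055.00 = $139,962.38… (below the 30% cap of $186,616.50)
Interest: $622,055.00 × ((1 + 0.01)^9 − 1) = $622,055.00 × 0.0936853… = $58,277.3923…
Total = $622,055.00 + $139,962.3750 + $58,277.3923… = $820,294.77

$820,294.77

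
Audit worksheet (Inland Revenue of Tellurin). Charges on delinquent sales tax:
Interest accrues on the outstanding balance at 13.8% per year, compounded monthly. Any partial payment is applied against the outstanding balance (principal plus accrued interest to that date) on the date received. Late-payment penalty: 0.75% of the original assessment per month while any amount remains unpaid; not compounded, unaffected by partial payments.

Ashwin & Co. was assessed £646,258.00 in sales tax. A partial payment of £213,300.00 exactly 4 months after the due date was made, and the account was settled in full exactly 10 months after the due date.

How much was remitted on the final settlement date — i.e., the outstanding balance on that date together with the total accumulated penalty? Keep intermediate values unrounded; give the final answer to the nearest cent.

Monthly rate = 13.8% ÷ 12 = 1.15%
Balance at month 4: £646,258.0000 × (1 + 0.0115)^4 = £676,502.6165…
After £213,300.00 payment: £676,502.6165… − £213,300.00 = £463,202.6165…
Balance at month 10: £463,202.6165… × (1 + 0.0115)^6 = £496,096.6868…
Penalty: 10 × 0.75% × £646,258.00 = £48,469.35
Final settlement = outstanding balance + penalty = £496,096.6868… + £48,469.35 = £544,566.04

£544,566.04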